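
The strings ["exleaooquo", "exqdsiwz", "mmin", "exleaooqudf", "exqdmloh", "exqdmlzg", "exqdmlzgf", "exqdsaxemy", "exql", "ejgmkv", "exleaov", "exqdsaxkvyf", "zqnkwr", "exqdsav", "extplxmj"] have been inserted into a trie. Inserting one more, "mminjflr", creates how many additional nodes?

The longest prefix of "mminjflr" already in the trie is "mmin" (length 4).
So 8 − 4 = 4 new nodes.

4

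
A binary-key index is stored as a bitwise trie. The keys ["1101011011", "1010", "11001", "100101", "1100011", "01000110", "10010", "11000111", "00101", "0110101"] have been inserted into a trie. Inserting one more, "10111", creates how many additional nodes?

The longest prefix of "10111" already in the trie is "101" (length 3).
Each of the 2 remaining characters creates one node.

2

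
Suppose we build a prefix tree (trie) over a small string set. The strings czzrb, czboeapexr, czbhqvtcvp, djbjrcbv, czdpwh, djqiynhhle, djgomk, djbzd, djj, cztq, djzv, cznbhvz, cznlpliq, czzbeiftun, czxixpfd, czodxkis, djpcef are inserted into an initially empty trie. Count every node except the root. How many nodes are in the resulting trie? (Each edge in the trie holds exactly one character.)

84

Insert word by word; a character creates a node only if that edge doesn't already exist:
  "czzrb" → 5 new (c, z, z, r, b)
  "czboeapexr" → prefix "cz" already present; 8 new (b, o, e, a, p, e, x, r)
  "czbhqvtcvp" → prefix "czb" already present; 7 new (h, q, v, t, c, v, p)
  "djbjrcbv" → 8 new (d, j, b, j, r, c, b, v)
  "czdpwh" → prefix "cz" already present; 4 new (d, p, w, h)
  "djqiynhhle" → prefix "dj" already present; 8 new (q, i, y, n, h, h, l, e)
  "djgomk" → prefix "dj" already present; 4 new (g, o, m, k)
  "djbzd" → prefix "djb" already present; 2 new (z, d)
  "djj" → prefix "dj" already present; 1 new (j)
  "cztq" → prefix "cz" already present; 2 new (t, q)
  "djzv" → prefix "dj" already present; 2 new (z, v)
  "cznbhvz" → prefix "cz" already present; 5 new (n, b, h, v, z)
  "cznlpliq" → prefix "czn" already present; 5 new (l, p, l, i, q)
  "czzbeiftun" → prefix "czz" already present; 7 new (b, e, i, f, t, u, n)
  "czxixpfd" → prefix "cz" already present; 6 new (x, i, x, p, f, d)
  "czodxkis" → prefix "cz" already present; 6 new (o, d, x, k, i, s)
  "djpcef" → prefix "dj" already present; 4 new (p, c, e, f)
Total nodes = 5 + 8 + 7 + 8 + 4 + 8 + 4 + 2 + 1 + 2 + 2 + 5 + 5 + 7 + 6 + 6 + 4 = 84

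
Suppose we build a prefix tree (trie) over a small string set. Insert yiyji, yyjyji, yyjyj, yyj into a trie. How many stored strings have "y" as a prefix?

4

Walk to "y"; the words in its subtree are exactly those with that prefix.
Words under "y": yiyji, yyj, yyjyj, yyjyji
Count: 4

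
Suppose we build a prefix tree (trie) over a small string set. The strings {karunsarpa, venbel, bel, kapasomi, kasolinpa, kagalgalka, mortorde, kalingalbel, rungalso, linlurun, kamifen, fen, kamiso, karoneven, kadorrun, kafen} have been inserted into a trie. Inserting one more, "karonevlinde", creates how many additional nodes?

The longest prefix of "karonevlinde" already in the trie is "karonev" (length 7).
Each of the 5 remaining characters creates one node.

5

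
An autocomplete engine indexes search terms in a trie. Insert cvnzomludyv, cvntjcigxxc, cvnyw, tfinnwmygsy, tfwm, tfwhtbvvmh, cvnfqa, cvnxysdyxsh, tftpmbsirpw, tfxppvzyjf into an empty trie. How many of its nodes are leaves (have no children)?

10

A leaf is a node with no children — equivalently, the end of a word that is not a proper prefix of any other stored word.
Those words: "cvnfqa", "cvntjcigxxc", "cvnxysdyxsh", "cvnyw", "cvnzomludyv", "tfinnwmygsy", "tftpmbsirpw", "tfwhtbvvmh", "tfwm", "tfxppvzyjf"
Leaf count: 10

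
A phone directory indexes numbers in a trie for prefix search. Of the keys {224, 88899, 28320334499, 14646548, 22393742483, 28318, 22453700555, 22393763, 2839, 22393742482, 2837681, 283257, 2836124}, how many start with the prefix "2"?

11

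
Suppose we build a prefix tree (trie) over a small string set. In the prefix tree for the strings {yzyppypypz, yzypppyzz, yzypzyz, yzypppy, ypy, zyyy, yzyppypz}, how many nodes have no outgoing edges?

6

Leaves are exactly the stored words that no other stored word extends.
Those words: "ypy", "yzypppyzz", "yzyppypypz", "yzyppypz", "yzypzyz", "zyyy"
Leaf count: 6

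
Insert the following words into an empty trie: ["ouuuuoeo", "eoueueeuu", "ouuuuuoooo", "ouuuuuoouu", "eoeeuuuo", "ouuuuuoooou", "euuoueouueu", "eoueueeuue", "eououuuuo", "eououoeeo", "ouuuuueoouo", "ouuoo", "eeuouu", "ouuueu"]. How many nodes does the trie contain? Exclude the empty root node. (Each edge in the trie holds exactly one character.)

66

Count nodes per top-level branch (shared prefixes stored once):
  'e'-branch (eeuouu, eoeeuuuo, eoueueeuu, eoueueeuue, eououoeeo, eououuuuo, euuoueouueu): 41 nodes
  'o'-branch (ouuoo, ouuueu, ouuuuoeo, ouuuuueoouo, ouuuuuoooo, ouuuuuoooou, ouuuuuoouu): 25 nodes
Sum: 66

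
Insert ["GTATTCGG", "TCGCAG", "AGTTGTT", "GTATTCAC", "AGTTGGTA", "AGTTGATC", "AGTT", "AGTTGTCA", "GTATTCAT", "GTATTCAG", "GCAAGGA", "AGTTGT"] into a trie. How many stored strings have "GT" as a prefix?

Walk to "GT"; the words in its subtree are exactly those with that prefix.
Matches: "GTATTCAC", "GTATTCAG", "GTATTCAT", "GTATTCGG"
Count: 4

4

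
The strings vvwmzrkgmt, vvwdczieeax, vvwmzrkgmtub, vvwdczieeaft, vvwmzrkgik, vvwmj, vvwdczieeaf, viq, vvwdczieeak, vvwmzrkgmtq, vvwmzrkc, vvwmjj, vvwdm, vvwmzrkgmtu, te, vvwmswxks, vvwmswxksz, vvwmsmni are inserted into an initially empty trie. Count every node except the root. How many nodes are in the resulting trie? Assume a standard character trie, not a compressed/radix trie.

Trace insertions, counting only characters that open a new branch:
  "vvwmzrkgmt" → 10 new (v, v, w, m, z, r, k, g, m, t)
  "vvwdczieeax" → prefix "vvw" already present; 8 new (d, c, z, i, e, e, a, x)
  "vvwmzrkgmtub" → prefix "vvwmzrkgmt" already present; 2 new (u, b)
  "vvwdczieeaft" → prefix "vvwdczieea" already present; 2 new (f, t)
  "vvwmzrkgik" → prefix "vvwmzrkg" already present; 2 new (i, k)
  "vvwmj" → prefix "vvwm" already present; 1 new (j)
  "vvwdczieeaf" → prefix "vvwdczieeaf" already present; 0 new (none)
  "viq" → prefix "v" already present; 2 new (i, q)
  "vvwdczieeak" → prefix "vvwdczieea" already present; 1 new (k)
  "vvwmzrkgmtq" → prefix "vvwmzrkgmt" already present; 1 new (q)
  "vvwmzrkc" → prefix "vvwmzrk" already present; 1 new (c)
  "vvwmjj" → prefix "vvwmj" already present; 1 new (j)
  "vvwdm" → prefix "vvwd" already present; 1 new (m)
  "vvwmzrkgmtu" → prefix "vvwmzrkgmtu" already present; 0 new (none)
  "te" → 2 new (t, e)
  "vvwmswxks" → prefix "vvwm" already present; 5 new (s, w, x, k, s)
  "vvwmswxksz" → prefix "vvwmswxks" already present; 1 new (z)
  "vvwmsmni" → prefix "vvwms" already present; 3 new (m, n, i)
Total nodes = 10 + 8 + 2 + 2 + 2 + 1 + 0 + 2 + 1 + 1 + 1 + 1 + 1 + 0 + 2 + 5 + 1 + 3 = 43

43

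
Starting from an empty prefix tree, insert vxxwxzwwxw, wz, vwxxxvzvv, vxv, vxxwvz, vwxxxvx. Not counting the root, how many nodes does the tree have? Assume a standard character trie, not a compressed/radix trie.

24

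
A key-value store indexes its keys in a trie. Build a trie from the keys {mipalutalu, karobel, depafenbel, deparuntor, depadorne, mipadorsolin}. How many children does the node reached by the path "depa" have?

3

The children of the "depa" node are the distinct next characters among strings starting with "depa".
Distinct next characters after "depa": d, f, r.
That node has 3 child edges.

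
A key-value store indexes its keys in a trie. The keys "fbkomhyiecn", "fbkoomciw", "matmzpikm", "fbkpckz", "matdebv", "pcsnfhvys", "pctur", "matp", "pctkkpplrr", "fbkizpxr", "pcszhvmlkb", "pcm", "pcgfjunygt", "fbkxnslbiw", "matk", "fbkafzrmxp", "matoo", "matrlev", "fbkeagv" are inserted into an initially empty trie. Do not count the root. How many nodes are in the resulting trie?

99

Trace insertions, counting only characters that open a new branch:
  "fbkomhyiecn" → 11 new (f, b, k, o, m, h, y, i, e, c, n)
  "fbkoomciw" → prefix "fbko" already present; 5 new (o, m, c, i, w)
  "matmzpikm" → 9 new (m, a, t, m, z, p, i, k, m)
  "fbkpckz" → prefix "fbk" already present; 4 new (p, c, k, z)
  "matdebv" → prefix "mat" already present; 4 new (d, e, b, v)
  "pcsnfhvys" → 9 new (p, c, s, n, f, h, v, y, s)
  "pctur" → prefix "pc" already present; 3 new (t, u, r)
  "matp" → prefix "mat" already present; 1 new (p)
  "pctkkpplrr" → prefix "pct" already present; 7 new (k, k, p, p, l, r, r)
  "fbkizpxr" → prefix "fbk" already present; 5 new (i, z, p, x, r)
  "pcszhvmlkb" → prefix "pcs" already present; 7 new (z, h, v, m, l, k, b)
  "pcm" → prefix "pc" already present; 1 new (m)
  "pcgfjunygt" → prefix "pc" already present; 8 new (g, f, j, u, n, y, g, t)
  "fbkxnslbiw" → prefix "fbk" already present; 7 new (x, n, s, l, b, i, w)
  "matk" → prefix "mat" already present; 1 new (k)
  "fbkafzrmxp" → prefix "fbk" already present; 7 new (a, f, z, r, m, x, p)
  "matoo" → prefix "mat" already present; 2 new (o, o)
  "matrlev" → prefix "mat" already present; 4 new (r, l, e, v)
  "fbkeagv" → prefix "fbk" already present; 4 new (e, a, g, v)
Total nodes = 11 + 5 + 9 + 4 + 4 + 9 + 3 + 1 + 7 + 5 + 7 + 1 + 8 + 7 + 1 + 7 + 2 + 4 + 4 = 99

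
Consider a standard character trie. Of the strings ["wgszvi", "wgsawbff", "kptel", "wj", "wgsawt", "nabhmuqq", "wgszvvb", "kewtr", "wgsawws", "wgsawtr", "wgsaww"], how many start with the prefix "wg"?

Walk to "wg"; the words in its subtree are exactly those with that prefix.
Matches: "wgsawbff", "wgsawt", "wgsawtr", "wgsaww", "wgsawws", "wgszvi", "wgszvvb"
Count: 7

7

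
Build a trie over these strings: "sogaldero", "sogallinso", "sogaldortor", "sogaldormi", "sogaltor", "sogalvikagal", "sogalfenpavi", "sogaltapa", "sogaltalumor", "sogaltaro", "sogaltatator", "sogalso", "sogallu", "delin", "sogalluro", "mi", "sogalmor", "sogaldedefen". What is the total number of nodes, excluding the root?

Count nodes per top-level branch (shared prefixes stored once):
  'd'-branch (delin): 5 nodes
  'm'-branch (mi): 2 nodes
  's'-branch (sogaldedefen, sogaldero, sogaldormi, sogaldortor, sogalfenpavi, sogallinso, sogallu, sogalluro, sogalmor, sogalso, sogaltalumor, sogaltapa, sogaltaro, sogaltatator, sogaltor, sogalvikagal): 66 nodes
Sum: 73

73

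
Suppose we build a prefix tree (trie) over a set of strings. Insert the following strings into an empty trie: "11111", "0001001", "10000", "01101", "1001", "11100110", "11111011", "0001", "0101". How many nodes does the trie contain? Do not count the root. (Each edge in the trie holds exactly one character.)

31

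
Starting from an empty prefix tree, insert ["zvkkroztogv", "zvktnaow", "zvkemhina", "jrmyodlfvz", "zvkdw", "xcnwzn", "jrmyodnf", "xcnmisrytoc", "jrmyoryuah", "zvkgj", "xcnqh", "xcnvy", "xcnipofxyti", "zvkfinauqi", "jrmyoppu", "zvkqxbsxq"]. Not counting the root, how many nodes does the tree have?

85

Count nodes per top-level branch (shared prefixes stored once):
  'j'-branch (jrmyodlfvz, jrmyodnf, jrmyoppu, jrmyoryuah): 20 nodes
  'x'-branch (xcnipofxyti, xcnmisrytoc, xcnqh, xcnvy, xcnwzn): 26 nodes
  'z'-branch (zvkdw, zvkemhina, zvkfinauqi, zvkgj, zvkkroztogv, zvkqxbsxq, zvktnaow): 39 nodes
Sum: 85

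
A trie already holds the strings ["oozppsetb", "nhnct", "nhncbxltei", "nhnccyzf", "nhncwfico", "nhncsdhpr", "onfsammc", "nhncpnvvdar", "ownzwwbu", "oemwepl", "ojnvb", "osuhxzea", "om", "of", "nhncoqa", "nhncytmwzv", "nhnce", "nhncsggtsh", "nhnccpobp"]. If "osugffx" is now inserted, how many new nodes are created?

The longest prefix of "osugffx" already in the trie is "osu" (length 3).
Each of the 4 remaining characters creates one node.

4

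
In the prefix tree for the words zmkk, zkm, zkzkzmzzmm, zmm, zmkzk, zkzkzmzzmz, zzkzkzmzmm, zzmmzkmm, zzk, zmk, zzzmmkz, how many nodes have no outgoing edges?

9

Leaves are exactly the stored words that no other stored word extends.
Those words: "zkm", "zkzkzmzzmm", "zkzkzmzzmz", "zmkk", "zmkzk", "zmm", "zzkzkzmzmm", "zzmmzkmm", "zzzmmkz"
Leaf count: 9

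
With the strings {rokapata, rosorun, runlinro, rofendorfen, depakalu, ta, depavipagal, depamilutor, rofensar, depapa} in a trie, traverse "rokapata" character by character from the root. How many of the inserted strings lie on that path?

Traverse "rokapata" character by character; count nodes along the way that are marked as word ends.
Prefixes of the query that are stored words: "rokapata"
Count: 1

1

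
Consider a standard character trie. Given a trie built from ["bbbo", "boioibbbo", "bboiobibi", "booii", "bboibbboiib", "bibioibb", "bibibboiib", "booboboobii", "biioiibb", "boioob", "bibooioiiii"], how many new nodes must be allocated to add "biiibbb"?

4

"bii" is already a path in the trie; the remaining "ibbb" must be added.
Each of the 4 remaining characters creates one node.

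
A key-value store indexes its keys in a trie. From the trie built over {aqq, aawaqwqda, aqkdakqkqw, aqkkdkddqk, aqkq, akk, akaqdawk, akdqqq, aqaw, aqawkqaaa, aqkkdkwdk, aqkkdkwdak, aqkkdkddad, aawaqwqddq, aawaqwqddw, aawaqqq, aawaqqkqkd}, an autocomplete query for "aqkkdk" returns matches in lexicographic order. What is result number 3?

Words with prefix "aqkkdk", in lexicographic order: "aqkkdkddad", "aqkkdkddqk", "aqkkdkwdak", "aqkkdkwdk"
The 3rd is aqkkdkwdak.

aqkkdkwdak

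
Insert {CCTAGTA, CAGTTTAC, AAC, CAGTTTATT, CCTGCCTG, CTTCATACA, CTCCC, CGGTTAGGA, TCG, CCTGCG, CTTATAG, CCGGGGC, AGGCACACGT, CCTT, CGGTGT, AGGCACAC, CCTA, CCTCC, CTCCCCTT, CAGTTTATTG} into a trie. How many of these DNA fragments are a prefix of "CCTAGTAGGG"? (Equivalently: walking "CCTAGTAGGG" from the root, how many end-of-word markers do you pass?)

2

Walk "CCTAGTAGGG" from the root; an end-of-word marker is hit whenever a stored word is a prefix of "CCTAGTAGGG".
Prefixes of the query that are stored words: "CCTA", "CCTAGTA"
Count: 2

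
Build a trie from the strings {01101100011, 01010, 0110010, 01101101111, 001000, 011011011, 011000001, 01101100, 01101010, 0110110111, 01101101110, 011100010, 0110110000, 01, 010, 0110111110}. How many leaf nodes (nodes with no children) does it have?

11

Leaves are exactly the stored words that no other stored word extends.
Those words: "001000", "01010", "011000001", "0110010", "01101010", "0110110000", "01101100011", "01101101110", "01101101111", "0110111110", "011100010"
Leaf count: 11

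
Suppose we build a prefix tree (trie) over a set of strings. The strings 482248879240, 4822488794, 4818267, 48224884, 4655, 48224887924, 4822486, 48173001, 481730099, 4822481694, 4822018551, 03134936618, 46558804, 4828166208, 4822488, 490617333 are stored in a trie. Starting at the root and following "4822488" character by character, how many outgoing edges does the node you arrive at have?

2

Walk "4822488" from the root, arriving at one node.
Characters that immediately follow "4822488" among the stored strings: {4, 7}.
That node has 2 child edges.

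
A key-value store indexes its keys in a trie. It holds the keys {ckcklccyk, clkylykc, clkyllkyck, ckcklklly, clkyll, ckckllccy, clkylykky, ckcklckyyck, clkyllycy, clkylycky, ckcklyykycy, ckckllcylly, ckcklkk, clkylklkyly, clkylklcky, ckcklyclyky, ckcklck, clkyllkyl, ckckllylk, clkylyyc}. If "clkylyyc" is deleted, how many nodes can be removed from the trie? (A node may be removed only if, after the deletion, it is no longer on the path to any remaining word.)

2

After clearing the end-marker at "clkylyyc", prune upward until reaching a node still needed by another word.
The suffix "yc" (2 nodes) is used only by "clkylyyc"; the node for "clkyly" still has the child "k", so pruning stops there.
Nodes removed: 2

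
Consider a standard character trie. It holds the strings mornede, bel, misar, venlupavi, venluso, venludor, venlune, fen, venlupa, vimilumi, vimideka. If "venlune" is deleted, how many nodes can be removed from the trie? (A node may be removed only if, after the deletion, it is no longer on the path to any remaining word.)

2

Walk "venlune" from the leaf back toward the root, removing each node that no remaining word uses.
The suffix "ne" (2 nodes) is used only by "venlune"; the node for "venlu" still has the child "p", so pruning stops there.
Nodes removed: 2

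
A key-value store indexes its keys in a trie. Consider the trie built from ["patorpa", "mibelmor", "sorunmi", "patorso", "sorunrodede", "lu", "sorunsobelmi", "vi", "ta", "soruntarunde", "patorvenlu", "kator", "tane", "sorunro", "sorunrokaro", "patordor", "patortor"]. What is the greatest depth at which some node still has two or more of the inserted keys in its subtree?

7

Look for the deepest trie node that still has at least two words in its subtree.
"sorunro" and "sorunrodede" agree on "sorunro" (7 characters) before diverging; nothing deeper is shared.
Longest shared-prefix length: 7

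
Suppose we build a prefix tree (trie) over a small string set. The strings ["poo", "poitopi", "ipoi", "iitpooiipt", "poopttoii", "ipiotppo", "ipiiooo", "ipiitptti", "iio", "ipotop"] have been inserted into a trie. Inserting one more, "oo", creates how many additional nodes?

2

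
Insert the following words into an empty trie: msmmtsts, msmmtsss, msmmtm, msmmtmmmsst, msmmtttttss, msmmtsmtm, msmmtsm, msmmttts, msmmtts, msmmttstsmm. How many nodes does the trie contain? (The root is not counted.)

31

Trace insertions, counting only characters that open a new branch:
  "msmmtsts" → 8 new (m, s, m, m, t, s, t, s)
  "msmmtsss" → prefix "msmmts" already present; 2 new (s, s)
  "msmmtm" → prefix "msmmt" already present; 1 new (m)
  "msmmtmmmsst" → prefix "msmmtm" already present; 5 new (m, m, s, s, t)
  "msmmtttttss" → prefix "msmmt" already present; 6 new (t, t, t, t, s, s)
  "msmmtsmtm" → prefix "msmmts" already present; 3 new (m, t, m)
  "msmmtsm" → prefix "msmmtsm" already present; 0 new (none)
  "msmmttts" → prefix "msmmttt" already present; 1 new (s)
  "msmmtts" → prefix "msmmtt" already present; 1 new (s)
  "msmmttstsmm" → prefix "msmmtts" already present; 4 new (t, s, m, m)
Total nodes = 8 + 2 + 1 + 5 + 6 + 3 + 0 + 1 + 1 + 4 = 31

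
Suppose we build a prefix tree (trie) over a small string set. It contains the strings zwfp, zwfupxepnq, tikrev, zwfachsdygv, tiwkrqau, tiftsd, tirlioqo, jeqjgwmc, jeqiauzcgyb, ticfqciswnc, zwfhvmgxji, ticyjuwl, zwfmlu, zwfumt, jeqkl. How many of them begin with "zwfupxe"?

1

Walk to "zwfupxe"; the words in its subtree are exactly those with that prefix.
Matches: "zwfupxepnq"
Count: 1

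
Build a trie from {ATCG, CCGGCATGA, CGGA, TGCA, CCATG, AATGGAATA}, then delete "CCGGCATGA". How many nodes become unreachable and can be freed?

After clearing the end-marker at "CCGGCATGA", prune upward until reaching a node still needed by another word.
The suffix "GGCATGA" (7 nodes) is used only by "CCGGCATGA"; the node for "CC" still has the child "A", so pruning stops there.
Nodes removed: 7

7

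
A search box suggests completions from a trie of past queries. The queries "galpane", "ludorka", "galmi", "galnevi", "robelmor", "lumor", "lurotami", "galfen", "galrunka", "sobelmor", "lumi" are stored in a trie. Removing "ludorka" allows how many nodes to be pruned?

Walk "ludorka" from the leaf back toward the root, removing each node that no remaining word uses.
The suffix "dorka" (5 nodes) is used only by "ludorka"; the node for "lu" still has the child "m", so pruning stops there.
Nodes removed: 5

5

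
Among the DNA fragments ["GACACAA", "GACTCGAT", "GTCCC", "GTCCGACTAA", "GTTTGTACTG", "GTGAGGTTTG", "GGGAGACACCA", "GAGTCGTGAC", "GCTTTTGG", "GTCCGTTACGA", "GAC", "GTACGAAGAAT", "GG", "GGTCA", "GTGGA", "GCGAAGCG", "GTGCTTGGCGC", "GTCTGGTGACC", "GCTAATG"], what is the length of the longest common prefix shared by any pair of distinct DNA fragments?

Equivalently: take the maximum, over all pairs, of their longest common prefix length.
"GTCCGACTAA" and "GTCCGTTACGA" agree on "GTCCG" (5 characters) before diverging; nothing deeper is shared.
Longest shared-prefix length: 5

5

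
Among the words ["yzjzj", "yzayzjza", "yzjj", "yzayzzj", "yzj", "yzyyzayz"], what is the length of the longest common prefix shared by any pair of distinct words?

5

Equivalently: take the maximum, over all pairs, of their longest common prefix length.
e.g. "yzayzjza" and "yzayzzj" share the prefix "yzayz" of length 5; no pair shares a longer one.
Longest shared-prefix length: 5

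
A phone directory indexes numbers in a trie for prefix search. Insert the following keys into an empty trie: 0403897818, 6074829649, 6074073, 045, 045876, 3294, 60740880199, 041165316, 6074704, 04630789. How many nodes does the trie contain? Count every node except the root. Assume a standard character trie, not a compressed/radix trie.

53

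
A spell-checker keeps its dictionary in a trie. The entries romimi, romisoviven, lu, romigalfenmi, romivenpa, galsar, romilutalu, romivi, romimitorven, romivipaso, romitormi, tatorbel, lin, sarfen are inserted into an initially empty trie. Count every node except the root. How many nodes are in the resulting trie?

72

Insert word by word; a character creates a node only if that edge doesn't already exist:
  "romimi" → 6 new (r, o, m, i, m, i)
  "romisoviven" → prefix "romi" already present; 7 new (s, o, v, i, v, e, n)
  "lu" → 2 new (l, u)
  "romigalfenmi" → prefix "romi" already present; 8 new (g, a, l, f, e, n, m, i)
  "romivenpa" → prefix "romi" already present; 5 new (v, e, n, p, a)
  "galsar" → 6 new (g, a, l, s, a, r)
  "romilutalu" → prefix "romi" already present; 6 new (l, u, t, a, l, u)
  "romivi" → prefix "romiv" already present; 1 new (i)
  "romimitorven" → prefix "romimi" already present; 6 new (t, o, r, v, e, n)
  "romivipaso" → prefix "romivi" already present; 4 new (p, a, s, o)
  "romitormi" → prefix "romi" already present; 5 new (t, o, r, m, i)
  "tatorbel" → 8 new (t, a, t, o, r, b, e, l)
  "lin" → prefix "l" already present; 2 new (i, n)
  "sarfen" → 6 new (s, a, r, f, e, n)
Total nodes = 6 + 7 + 2 + 8 + 5 + 6 + 6 + 1 + 6 + 4 + 5 + 8 + 2 + 6 = 72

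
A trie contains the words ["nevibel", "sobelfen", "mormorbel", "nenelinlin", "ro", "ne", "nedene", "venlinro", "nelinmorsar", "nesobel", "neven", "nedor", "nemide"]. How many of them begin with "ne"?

Traverse to the node for "ne", then collect every word in that subtree.
Words under "ne": ne, nedene, nedor, nelinmorsar, nemide, nenelinlin, nesobel, neven, nevibel
Count: 9

9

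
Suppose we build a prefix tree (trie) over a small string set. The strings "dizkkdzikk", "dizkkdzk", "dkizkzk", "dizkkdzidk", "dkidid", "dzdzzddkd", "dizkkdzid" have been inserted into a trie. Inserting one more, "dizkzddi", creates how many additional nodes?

"dizk" is already a path in the trie; the remaining "zddi" must be added.
So 8 − 4 = 4 new nodes.

4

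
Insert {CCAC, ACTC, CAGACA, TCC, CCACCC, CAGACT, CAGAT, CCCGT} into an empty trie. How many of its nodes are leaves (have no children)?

A leaf is a node with no children — equivalently, the end of a word that is not a proper prefix of any other stored word.
Those words: "ACTC", "CAGACA", "CAGACT", "CAGAT", "CCACCC", "CCCGT", "TCC"
Leaf count: 7

7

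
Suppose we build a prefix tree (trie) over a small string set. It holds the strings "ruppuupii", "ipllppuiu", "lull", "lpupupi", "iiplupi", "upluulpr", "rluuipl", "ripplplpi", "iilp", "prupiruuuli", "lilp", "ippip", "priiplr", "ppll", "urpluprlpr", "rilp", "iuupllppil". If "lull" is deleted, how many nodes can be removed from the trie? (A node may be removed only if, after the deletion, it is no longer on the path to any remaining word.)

3

Walk "lull" from the leaf back toward the root, removing each node that no remaining word uses.
The suffix "ull" (3 nodes) is used only by "lull"; the node for "l" still has the child "p", so pruning stops there.
Nodes removed: 3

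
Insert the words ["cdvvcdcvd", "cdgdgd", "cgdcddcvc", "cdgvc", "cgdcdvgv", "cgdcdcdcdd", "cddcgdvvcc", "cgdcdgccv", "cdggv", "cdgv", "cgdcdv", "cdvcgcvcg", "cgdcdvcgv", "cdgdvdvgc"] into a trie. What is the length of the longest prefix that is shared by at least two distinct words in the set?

The deepest shared node is where two words last agree before diverging.
"cgdcdv" and "cgdcdvcgv" agree on "cgdcdv" (6 characters) before diverging; nothing deeper is shared.
Longest shared-prefix length: 6

6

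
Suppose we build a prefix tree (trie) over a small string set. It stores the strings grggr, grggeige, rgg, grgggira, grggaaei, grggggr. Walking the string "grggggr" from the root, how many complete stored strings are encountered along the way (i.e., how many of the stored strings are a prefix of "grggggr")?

1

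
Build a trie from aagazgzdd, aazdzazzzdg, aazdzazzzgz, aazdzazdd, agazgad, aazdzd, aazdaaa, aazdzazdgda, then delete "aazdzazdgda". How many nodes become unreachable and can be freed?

3

A node on "aazdzazdgda"'s path can go only if nothing else ends at it or branches off below it.
The suffix "gda" (3 nodes) is used only by "aazdzazdgda"; the node for "aazdzazd" still has the child "d", so pruning stops there.
Nodes removed: 3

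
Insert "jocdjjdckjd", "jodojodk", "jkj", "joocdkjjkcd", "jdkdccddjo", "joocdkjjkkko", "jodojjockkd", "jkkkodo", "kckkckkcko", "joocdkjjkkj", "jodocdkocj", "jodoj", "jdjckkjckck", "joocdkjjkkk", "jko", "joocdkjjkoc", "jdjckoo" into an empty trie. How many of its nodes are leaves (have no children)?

15

A leaf is a node with no children — equivalently, the end of a word that is not a proper prefix of any other stored word.
Those words: "jdjckkjckck", "jdjckoo", "jdkdccddjo", "jkj", "jkkkodo", "jko", "jocdjjdckjd", "jodocdkocj", "jodojjockkd", "jodojodk", "joocdkjjkcd", "joocdkjjkkj", "joocdkjjkkko", "joocdkjjkoc", "kckkckkcko"
Leaf count: 15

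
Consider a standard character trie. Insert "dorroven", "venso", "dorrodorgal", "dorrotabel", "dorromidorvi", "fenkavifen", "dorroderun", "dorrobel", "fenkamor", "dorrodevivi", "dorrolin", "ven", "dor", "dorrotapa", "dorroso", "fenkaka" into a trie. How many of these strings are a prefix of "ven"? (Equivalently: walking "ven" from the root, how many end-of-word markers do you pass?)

1

Traverse "ven" character by character; count nodes along the way that are marked as word ends.
Prefixes of the query that are stored words: "ven"
Count: 1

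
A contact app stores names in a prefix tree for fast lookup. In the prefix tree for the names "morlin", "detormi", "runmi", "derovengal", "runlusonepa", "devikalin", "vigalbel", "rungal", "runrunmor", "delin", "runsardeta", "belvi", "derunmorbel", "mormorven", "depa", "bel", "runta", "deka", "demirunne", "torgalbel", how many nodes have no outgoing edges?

A leaf is a node with no children — equivalently, the end of a word that is not a proper prefix of any other stored word.
Those words: "belvi", "deka", "delin", "demirunne", "depa", "derovengal", "derunmorbel", "detormi", "devikalin", "morlin", "mormorven", "rungal", "runlusonepa", "runmi", "runrunmor", "runsardeta", "runta", "torgalbel", "vigalbel"
Leaf count: 19

19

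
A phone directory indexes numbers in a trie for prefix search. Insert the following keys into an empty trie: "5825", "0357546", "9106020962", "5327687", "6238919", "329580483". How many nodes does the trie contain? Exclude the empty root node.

Count nodes per top-level branch (shared prefixes stored once):
  '0'-branch (0357546): 7 nodes
  '3'-branch (329580483): 9 nodes
  '5'-branch (5327687, 5825): 10 nodes
  '6'-branch (6238919): 7 nodes
  '9'-branch (9106020962): 10 nodes
Sum: 43

43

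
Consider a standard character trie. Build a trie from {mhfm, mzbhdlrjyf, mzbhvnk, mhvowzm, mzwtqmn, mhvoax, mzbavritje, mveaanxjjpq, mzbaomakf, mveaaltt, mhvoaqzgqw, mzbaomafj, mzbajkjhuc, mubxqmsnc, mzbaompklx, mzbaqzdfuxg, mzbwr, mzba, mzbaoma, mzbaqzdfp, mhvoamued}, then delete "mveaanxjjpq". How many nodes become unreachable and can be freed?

After clearing the end-marker at "mveaanxjjpq", prune upward until reaching a node still needed by another word.
The suffix "nxjjpq" (6 nodes) is used only by "mveaanxjjpq"; the node for "mveaa" still has the child "l", so pruning stops there.
Nodes removed: 6

6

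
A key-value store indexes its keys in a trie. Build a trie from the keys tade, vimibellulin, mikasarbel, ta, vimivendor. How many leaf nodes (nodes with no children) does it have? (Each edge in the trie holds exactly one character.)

A leaf is a node with no children — equivalently, the end of a word that is not a proper prefix of any other stored word.
Those words: "mikasarbel", "tade", "vimibellulin", "vimivendor"
Leaf count: 4

4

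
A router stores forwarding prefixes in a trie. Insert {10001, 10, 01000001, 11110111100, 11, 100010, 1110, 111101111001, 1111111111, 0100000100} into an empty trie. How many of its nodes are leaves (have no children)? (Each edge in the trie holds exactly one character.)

Leaves are exactly the stored words that no other stored word extends.
Those words: "0100000100", "100010", "1110", "111101111001", "1111111111"
Leaf count: 5

5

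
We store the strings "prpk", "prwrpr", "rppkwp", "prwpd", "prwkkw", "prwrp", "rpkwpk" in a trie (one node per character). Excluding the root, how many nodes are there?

23

Count nodes per top-level branch (shared prefixes stored once):
  'p'-branch (prpk, prwkkw, prwpd, prwrp, prwrpr): 13 nodes
  'r'-branch (rpkwpk, rppkwp): 10 nodes
Sum: 23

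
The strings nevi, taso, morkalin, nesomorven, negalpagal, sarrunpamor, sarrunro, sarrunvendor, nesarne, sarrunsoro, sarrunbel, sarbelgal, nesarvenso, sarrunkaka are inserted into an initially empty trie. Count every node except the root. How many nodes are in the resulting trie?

Insert word by word; a character creates a node only if that edge doesn't already exist:
  "nevi" → 4 new (n, e, v, i)
  "taso" → 4 new (t, a, s, o)
  "morkalin" → 8 new (m, o, r, k, a, l, i, n)
  "nesomorven" → prefix "ne" already present; 8 new (s, o, m, o, r, v, e, n)
  "negalpagal" → prefix "ne" already present; 8 new (g, a, l, p, a, g, a, l)
  "sarrunpamor" → 11 new (s, a, r, r, u, n, p, a, m, o, r)
  "sarrunro" → prefix "sarrun" already present; 2 new (r, o)
  "sarrunvendor" → prefix "sarrun" already present; 6 new (v, e, n, d, o, r)
  "nesarne" → prefix "nes" already present; 4 new (a, r, n, e)
  "sarrunsoro" → prefix "sarrun" already present; 4 new (s, o, r, o)
  "sarrunbel" → prefix "sarrun" already present; 3 new (b, e, l)
  "sarbelgal" → prefix "sar" already present; 6 new (b, e, l, g, a, l)
  "nesarvenso" → prefix "nesar" already present; 5 new (v, e, n, s, o)
  "sarrunkaka" → prefix "sarrun" already present; 4 new (k, a, k, a)
Total nodes = 4 + 4 + 8 + 8 + 8 + 11 + 2 + 6 + 4 + 4 + 3 + 6 + 5 + 4 = 77

77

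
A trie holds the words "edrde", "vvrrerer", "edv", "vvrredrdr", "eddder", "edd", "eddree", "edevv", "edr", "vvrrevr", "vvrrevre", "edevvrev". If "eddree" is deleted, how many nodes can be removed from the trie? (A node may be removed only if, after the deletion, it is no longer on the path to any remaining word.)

3

After clearing the end-marker at "eddree", prune upward until reaching a node still needed by another word.
The suffix "ree" (3 nodes) is used only by "eddree"; the node for "edd" still has the child "d", so pruning stops there.
Nodes removed: 3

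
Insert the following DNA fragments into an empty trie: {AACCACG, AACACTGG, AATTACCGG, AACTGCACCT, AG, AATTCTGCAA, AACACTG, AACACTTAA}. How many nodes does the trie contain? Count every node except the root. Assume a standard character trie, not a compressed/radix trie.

For each word, the new-node count is its length minus the longest prefix already in the trie:
  "AACCACG" → 7 new (A, A, C, C, A, C, G)
  "AACACTGG" → prefix "AAC" already present; 5 new (A, C, T, G, G)
  "AATTACCGG" → prefix "AA" already present; 7 new (T, T, A, C, C, G, G)
  "AACTGCACCT" → prefix "AAC" already present; 7 new (T, G, C, A, C, C, T)
  "AG" → prefix "A" already present; 1 new (G)
  "AATTCTGCAA" → prefix "AATT" already present; 6 new (C, T, G, C, A, A)
  "AACACTG" → prefix "AACACTG" already present; 0 new (none)
  "AACACTTAA" → prefix "AACACT" already present; 3 new (T, A, A)
Total nodes = 7 + 5 + 7 + 7 + 1 + 6 + 0 + 3 = 36

36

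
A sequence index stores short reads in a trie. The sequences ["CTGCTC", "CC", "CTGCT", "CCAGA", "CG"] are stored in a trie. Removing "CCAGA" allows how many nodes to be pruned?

3

After clearing the end-marker at "CCAGA", prune upward until reaching a node still needed by another word.
The suffix "AGA" (3 nodes) is used only by "CCAGA"; "CC" is itself a stored word, so pruning stops there.
Nodes removed: 3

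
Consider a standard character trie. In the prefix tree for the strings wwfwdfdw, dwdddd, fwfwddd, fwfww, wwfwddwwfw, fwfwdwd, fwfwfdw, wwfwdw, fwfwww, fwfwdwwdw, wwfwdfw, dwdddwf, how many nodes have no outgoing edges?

Leaves are exactly the stored words that no other stored word extends.
Those words: "dwdddd", "dwdddwf", "fwfwddd", "fwfwdwd", "fwfwdwwdw", "fwfwfdw", "fwfwww", "wwfwddwwfw", "wwfwdfdw", "wwfwdfw", "wwfwdw"
Leaf count: 11

11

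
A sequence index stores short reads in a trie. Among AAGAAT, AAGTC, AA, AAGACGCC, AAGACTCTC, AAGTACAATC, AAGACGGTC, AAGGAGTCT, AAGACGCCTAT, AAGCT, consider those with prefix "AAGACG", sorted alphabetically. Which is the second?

AAGACGCCTAT

Filter for "AAGACG…" and sort: "AAGACGCC", "AAGACGCCTAT", "AAGACGGTC"
The 2nd is AAGACGCCTAT.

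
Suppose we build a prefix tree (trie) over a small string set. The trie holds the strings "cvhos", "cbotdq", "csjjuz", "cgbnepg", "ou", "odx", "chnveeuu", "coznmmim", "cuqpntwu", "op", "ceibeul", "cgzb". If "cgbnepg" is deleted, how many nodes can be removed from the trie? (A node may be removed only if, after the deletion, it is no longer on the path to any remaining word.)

5

A node on "cgbnepg"'s path can go only if nothing else ends at it or branches off below it.
The suffix "bnepg" (5 nodes) is used only by "cgbnepg"; the node for "cg" still has the child "z", so pruning stops there.
Nodes removed: 5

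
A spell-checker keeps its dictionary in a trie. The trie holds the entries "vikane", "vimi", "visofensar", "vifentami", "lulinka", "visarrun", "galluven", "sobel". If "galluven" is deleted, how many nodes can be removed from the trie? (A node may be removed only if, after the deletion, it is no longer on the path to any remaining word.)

After clearing the end-marker at "galluven", prune upward until reaching a node still needed by another word.
No other word shares any prefix with "galluven", so all 8 of its nodes go.
Nodes removed: 8

8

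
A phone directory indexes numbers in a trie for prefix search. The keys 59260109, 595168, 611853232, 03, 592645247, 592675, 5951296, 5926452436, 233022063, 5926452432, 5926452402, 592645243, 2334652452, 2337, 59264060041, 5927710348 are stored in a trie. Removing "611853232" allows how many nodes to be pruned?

A node on "611853232"'s path can go only if nothing else ends at it or branches off below it.
No other word shares any prefix with "611853232", so all 9 of its nodes go.
Nodes removed: 9

9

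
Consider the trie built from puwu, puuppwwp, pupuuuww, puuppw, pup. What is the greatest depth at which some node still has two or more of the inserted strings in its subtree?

The deepest shared node is where two words last agree before diverging.
"puuppw" and "puuppwwp" agree on "puuppw" (6 characters) before diverging; nothing deeper is shared.
Longest shared-prefix length: 6

6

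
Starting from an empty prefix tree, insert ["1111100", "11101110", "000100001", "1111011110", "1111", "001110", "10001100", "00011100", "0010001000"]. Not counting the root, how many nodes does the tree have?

Count nodes per top-level branch (shared prefixes stored once):
  '0'-branch (000100001, 00011100, 0010001000, 001110): 24 nodes
  '1'-branch (10001100, 11101110, 1111, 1111011110, 1111100): 25 nodes
Sum: 49

49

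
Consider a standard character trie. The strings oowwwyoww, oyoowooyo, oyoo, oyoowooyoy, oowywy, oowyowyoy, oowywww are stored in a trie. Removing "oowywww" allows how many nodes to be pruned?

2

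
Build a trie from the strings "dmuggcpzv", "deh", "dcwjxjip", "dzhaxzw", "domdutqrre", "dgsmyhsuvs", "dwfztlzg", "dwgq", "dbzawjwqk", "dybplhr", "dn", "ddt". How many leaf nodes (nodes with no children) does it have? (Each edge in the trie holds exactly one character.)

Leaves are exactly the stored words that no other stored word extends.
Those words: "dbzawjwqk", "dcwjxjip", "ddt", "deh", "dgsmyhsuvs", "dmuggcpzv", "dn", "domdutqrre", "dwfztlzg", "dwgq", "dybplhr", "dzhaxzw"
Leaf count: 12

12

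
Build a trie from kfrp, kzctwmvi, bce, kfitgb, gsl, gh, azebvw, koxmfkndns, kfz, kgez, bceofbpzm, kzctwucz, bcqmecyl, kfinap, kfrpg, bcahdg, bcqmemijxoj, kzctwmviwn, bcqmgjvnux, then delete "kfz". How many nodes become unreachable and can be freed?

1

After clearing the end-marker at "kfz", prune upward until reaching a node still needed by another word.
The suffix "z" (1 node) is used only by "kfz"; the node for "kf" still has the child "r", so pruning stops there.
Nodes removed: 1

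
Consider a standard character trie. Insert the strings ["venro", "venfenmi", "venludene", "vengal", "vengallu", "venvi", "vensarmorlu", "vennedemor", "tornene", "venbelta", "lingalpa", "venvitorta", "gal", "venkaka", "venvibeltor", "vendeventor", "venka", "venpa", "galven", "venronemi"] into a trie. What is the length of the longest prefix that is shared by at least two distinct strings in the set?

6

Equivalently: take the maximum, over all pairs, of their longest common prefix length.
"vengal" and "vengallu" agree on "vengal" (6 characters) before diverging; nothing deeper is shared.
Longest shared-prefix length: 6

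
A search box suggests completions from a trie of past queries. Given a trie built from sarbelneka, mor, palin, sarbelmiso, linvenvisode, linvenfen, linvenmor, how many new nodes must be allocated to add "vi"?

No existing word starts with "v", so every character of "vi" needs a new node.
2 − 0 = 2 new nodes.

2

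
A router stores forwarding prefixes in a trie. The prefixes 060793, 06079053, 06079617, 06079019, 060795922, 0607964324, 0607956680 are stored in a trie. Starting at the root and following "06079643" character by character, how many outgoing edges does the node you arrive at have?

1

Walk "06079643" from the root, arriving at one node.
Distinct next characters after "06079643": 2.
That node has 1 child edge.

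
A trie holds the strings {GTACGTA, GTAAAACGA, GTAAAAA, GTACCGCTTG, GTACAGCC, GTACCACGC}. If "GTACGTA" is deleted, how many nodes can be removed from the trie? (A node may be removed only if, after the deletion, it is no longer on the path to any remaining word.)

3

A node on "GTACGTA"'s path can go only if nothing else ends at it or branches off below it.
The suffix "GTA" (3 nodes) is used only by "GTACGTA"; the node for "GTAC" still has the child "C", so pruning stops there.
Nodes removed: 3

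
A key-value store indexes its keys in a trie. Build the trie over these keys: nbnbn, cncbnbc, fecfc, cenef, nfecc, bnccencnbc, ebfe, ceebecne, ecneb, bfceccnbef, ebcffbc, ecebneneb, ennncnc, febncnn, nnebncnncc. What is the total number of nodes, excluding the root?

Trace insertions, counting only characters that open a new branch:
  "nbnbn" → 5 new (n, b, n, b, n)
  "cncbnbc" → 7 new (c, n, c, b, n, b, c)
  "fecfc" → 5 new (f, e, c, f, c)
  "cenef" → prefix "c" already present; 4 new (e, n, e, f)
  "nfecc" → prefix "n" already present; 4 new (f, e, c, c)
  "bnccencnbc" → 10 new (b, n, c, c, e, n, c, n, b, c)
  "ebfe" → 4 new (e, b, f, e)
  "ceebecne" → prefix "ce" already present; 6 new (e, b, e, c, n, e)
  "ecneb" → prefix "e" already present; 4 new (c, n, e, b)
  "bfceccnbef" → prefix "b" already present; 9 new (f, c, e, c, c, n, b, e, f)
  "ebcffbc" → prefix "eb" already present; 5 new (c, f, f, b, c)
  "ecebneneb" → prefix "ec" already present; 7 new (e, b, n, e, n, e, b)
  "ennncnc" → prefix "e" already present; 6 new (n, n, n, c, n, c)
  "febncnn" → prefix "fe" already present; 5 new (b, n, c, n, n)
  "nnebncnncc" → prefix "n" already present; 9 new (n, e, b, n, c, n, n, c, c)
Total nodes = 5 + 7 + 5 + 4 + 4 + 10 + 4 + 6 + 4 + 9 + 5 + 7 + 6 + 5 + 9 = 90

90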